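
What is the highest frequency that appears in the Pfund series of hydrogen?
1.32e+14 Hz

The series limit corresponds to the transition from n = ∞ to n = 5.
This is the highest energy (shortest wavelength) transition in the Pfund series.

E_∞ = 0 eV
E_5 = -13.6057 / 5² = -0.54422800 eV

Energy at series limit:
ΔE = E_∞ - E_5 = 0 - (-0.54422800) = 0.54422800 eV
E = 0.54422800 eV × (1.602177 × 10⁻¹⁹ J/eV) = 8.7195e-20 J
f = E/h = 8.7195e-20 J / (6.62607 × 10⁻³⁴ J·s) = 1.32e+14 Hz

This energy equals the ionization energy from the n = 5 state of hydrogen.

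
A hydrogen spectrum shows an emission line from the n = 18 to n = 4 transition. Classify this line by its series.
Brackett series

The spectral series in hydrogen are named based on the final (lower) energy level:
- Lyman series: n_final = 1 (ultraviolet)
- Balmer series: n_final = 2 (visible/near-UV)
- Paschen series: n_final = 3 (infrared)
- Brackett series: n_final = 4 (infrared)
- Pfund series: n_final = 5 (far infrared)

Since this transition ends at n = 4, it belongs to the Brackett series.

For reference, this 18 → 4 line has photon energy
ΔE = 13.6057 eV × (1/4² - 1/18²) = 0.80836335 eV,
corresponding to wavelength λ = hc/ΔE = 1239.84 eV·nm / 0.80836335 eV = 1533.77 nm in the infrared region.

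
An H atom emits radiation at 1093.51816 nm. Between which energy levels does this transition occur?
n = 6 → n = 3

First, find the photon energy from the wavelength (hc = 1239.84 eV·nm):
E = hc/λ = 1239.84 eV·nm / 1093.51816 nm = 1.1338083 eV

The energy levels of hydrogen satisfy E_n = -13.6057 / n² eV, so an emission n_i → n_f releases
ΔE = 13.6057 × (1/n_f² − 1/n_i²) eV.

Setting ΔE equal to the photon energy:
1/n_f² − 1/n_i² = 1.1338083 / 13.6057 = 0.083333331

Since 1/n_i² must be positive, we need 1/n_f² > 0.083333331, i.e. n_f ≤ 3. For each allowed n_f, solve n_i = (1/n_f² − 0.083333331)^(−1/2) and check whether it is a whole number:
  n_f = 1: 1/n_i² = 1.000000000 − 0.083333331 = 0.916666669 → n_i = 1.044  (not an integer) ✗
  n_f = 2: 1/n_i² = 0.250000000 − 0.083333331 = 0.166666669 → n_i = 2.449  (not an integer) ✗
  n_f = 3: 1/n_i² = 0.111111111 − 0.083333331 = 0.027777780 → n_i = 6.000  → integer, n_i = 6 ✓

Only n_f = 3 gives an integer upper level, n_i = 6.

The transition is from n = 6 to n = 3 (emission).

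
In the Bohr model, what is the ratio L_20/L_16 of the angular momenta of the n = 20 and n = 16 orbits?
1.25

In the Bohr model, L_n = nℏ, so the ratio is purely the ratio of quantum numbers:

L_20/L_16 = 20ℏ / 16ℏ = 20/16 = 1.25

The angular momentum scales linearly with n.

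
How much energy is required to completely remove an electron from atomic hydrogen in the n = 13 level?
0.081 eV

The ionization energy is the energy needed to remove the electron completely (n → ∞).

For hydrogen, E_n = -13.6057 eV / n².

At n = 13: E_13 = -13.6057 / 13² = -0.080507 eV
At n = ∞: E_∞ = 0 eV

Ionization energy = E_∞ - E_13 = 0 - (-0.080507) = 0.080507 eV
Ionization energy ≈ 0.081 eV

This is also called the binding energy of the electron in state n = 13.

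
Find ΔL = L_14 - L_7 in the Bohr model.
7.382e-34 J·s (or 7ℏ)

In the Bohr model, L_n = nℏ where ℏ = 1.05457e-34 J·s.

L_14 = 14ℏ = 1.47640e-33 J·s
L_7 = 7ℏ = 7.38199e-34 J·s

ΔL = L_14 - L_7 = (14 - 7)ℏ = 7ℏ
ΔL = 7 × 1.05457e-34 J·s = 7.382e-34 J·s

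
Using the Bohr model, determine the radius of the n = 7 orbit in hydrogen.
2.5930 nm (or 25.9297 Å)

The Bohr radius formula is:
r_n = n² a₀ / Z

where a₀ = 0.0529177 nm is the Bohr radius.

For H (Z = 1) at n = 7:
r_7 = 7² × 0.0529177 nm / 1
r_7 = 49 × 0.0529177 nm / 1
r_7 = 2.59297 nm / 1
r_7 = 2.5930 nm

The electron orbits at approximately 2.5930 nm from the nucleus.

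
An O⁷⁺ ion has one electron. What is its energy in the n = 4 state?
-54.42 eV

For hydrogen-like ions, the energy levels scale with Z²:
E_n = -13.6057 Z² / n² eV

For O⁷⁺ (Z = 8) at n = 4:
E_4 = -13.6057 × 8² / 4²
E_4 = -13.6057 × 64 / 16
E_4 = -870.7648 / 16
E_4 = -54.42 eV

The energy is 64 times more negative than hydrogen at the same n due to the stronger nuclear charge.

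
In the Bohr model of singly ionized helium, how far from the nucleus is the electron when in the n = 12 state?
3.81008 nm (or 38.10076 Å)

The Bohr radius formula is:
r_n = n² a₀ / Z

where a₀ = 0.05291772 nm is the Bohr radius.

For He⁺ (Z = 2) at n = 12:
r_12 = 12² × 0.05291772 nm / 2
r_12 = 144 × 0.05291772 nm / 2
r_12 = 7.620152 nm / 2
r_12 = 3.81008 nm

The electron orbits at approximately 3.81008 nm from the nucleus.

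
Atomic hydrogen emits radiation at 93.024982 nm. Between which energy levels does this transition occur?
n = 7 → n = 1

First, find the photon energy from the wavelength (hc = 1239.84 eV·nm):
E = hc/λ = 1239.84 eV·nm / 93.024982 nm = 13.328033 eV

The energy levels of hydrogen satisfy E_n = -13.6057 / n² eV, so an emission n_i → n_f releases
ΔE = 13.6057 × (1/n_f² − 1/n_i²) eV.

Setting ΔE equal to the photon energy:
1/n_f² − 1/n_i² = 13.328033 / 13.6057 = 0.97959186

Since 1/n_i² must be positive, we need 1/n_f² > 0.97959186, i.e. n_f ≤ 1. For each allowed n_f, solve n_i = (1/n_f² − 0.97959186)^(−1/2) and check whether it is a whole number:
  n_f = 1: 1/n_i² = 1.00000000 − 0.97959186 = 0.02040814 → n_i = 7.000  → integer, n_i = 7 ✓

Only n_f = 1 gives an integer upper level, n_i = 7.

The transition is from n = 7 to n = 1 (emission).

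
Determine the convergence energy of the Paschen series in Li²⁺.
13.606 eV

The series limit corresponds to the transition from n = ∞ to n = 3.
This is the highest energy (shortest wavelength) transition in the Paschen series.

E_∞ = 0 eV
E_3 = -13.6057 × 3² / 3² = -13.606 eV

Energy at series limit:
ΔE = E_∞ - E_3 = 0 - (-13.606) = 13.606 eV

This energy equals the ionization energy from the n = 3 state of Li²⁺.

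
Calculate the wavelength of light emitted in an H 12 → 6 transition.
4374.07 nm

First, find the transition energy using E_n = -13.6057 / n² eV:
E_12 = -13.6057 / 12² = -0.09448403 eV
E_6 = -13.6057 / 6² = -0.37793611 eV

Photon energy: |ΔE| = |E_6 - E_12| = 0.28345208 eV

Convert to wavelength using E = hc/λ with hc = 1239.84 eV·nm:
λ = hc/E = 1239.84 eV·nm / 0.28345208 eV
λ = 4374.07 nm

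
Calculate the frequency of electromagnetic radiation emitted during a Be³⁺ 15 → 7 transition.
8.40e+14 Hz

First, find the transition energy:
E_15 = -13.6057 × 4² / 15² = -0.9675164 eV
E_7 = -13.6057 × 4² / 7² = -4.4426776 eV
|ΔE| = |E_7 - E_15| = 3.4751612 eV

Convert to Joules: E = 3.4751612 eV × (1.602177 × 10⁻¹⁹ J/eV) = 5.5678e-19 J

Using E = hf:
f = E/h = 5.5678e-19 J / (6.62607 × 10⁻³⁴ J·s)
f = 8.40e+14 Hz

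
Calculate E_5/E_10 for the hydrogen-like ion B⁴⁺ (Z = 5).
4.000000

Using E_n = -13.6057 Z² / n² eV with Z = 5:

E_5 = -13.6057 × 5² / 5² = -340.1425 / 25 = -13.605700000000 eV
E_10 = -13.6057 × 5² / 10² = -340.1425 / 100 = -3.401425000000 eV

The ratio is:
E_5/E_10 = (-13.605700000000) / (-3.401425000000)
E_5/E_10 = (-340.1425/25) / (-340.1425/100)
E_5/E_10 = 100/25
E_5/E_10 = 4.000000
(Note: the Z² factors cancel in the ratio.)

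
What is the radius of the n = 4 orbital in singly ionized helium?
0.4233 nm (or 4.2334 Å)

The Bohr radius formula is:
r_n = n² a₀ / Z

where a₀ = 0.0529177 nm is the Bohr radius.

For He⁺ (Z = 2) at n = 4:
r_4 = 4² × 0.0529177 nm / 2
r_4 = 16 × 0.0529177 nm / 2
r_4 = 0.84668 nm / 2
r_4 = 0.4233 nm

The electron orbits at approximately 0.4233 nm from the nucleus.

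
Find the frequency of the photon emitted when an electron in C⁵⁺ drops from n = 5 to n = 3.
8.4220e+15 Hz

First, find the transition energy:
E_5 = -13.6057 × 6² / 5² = -19.592208 eV
E_3 = -13.6057 × 6² / 3² = -54.422800 eV
|ΔE| = |E_3 - E_5| = 34.830592 eV

Convert to Joules: E = 34.830592 eV × (1.602177 × 10⁻¹⁹ J/eV) = 5.580477e-18 J

Using E = hf:
f = E/h = 5.580477e-18 J / (6.62607 × 10⁻³⁴ J·s)
f = 8.4220e+15 Hz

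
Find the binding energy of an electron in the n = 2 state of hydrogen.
3.40 eV

The ionization energy is the energy needed to remove the electron completely (n → ∞).

For hydrogen, E_n = -13.6057 eV / n².

At n = 2: E_2 = -13.6057 / 2² = -3.40143 eV
At n = ∞: E_∞ = 0 eV

Ionization energy = E_∞ - E_2 = 0 - (-3.40143) = 3.40143 eV
Ionization energy ≈ 3.40 eV

This is also called the binding energy of the electron in state n = 2.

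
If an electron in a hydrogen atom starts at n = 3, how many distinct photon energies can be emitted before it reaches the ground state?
3

The electron can occupy levels n = 1, 2, ..., 3 during de-excitation — that is m = 3 - 1 + 1 = 3 distinct levels.

The number of distinct spectral lines equals the number of ways to choose 2 of these m levels (each pair gives one possible emission transition):

Number of lines = m(m-1)/2 = 3×2/2 = 3

These correspond to all possible transitions between the 3 levels:
3 → 2, 3 → 1, 2 → 1

Each transition produces a photon with a unique energy (and thus wavelength). This count does not depend on Z.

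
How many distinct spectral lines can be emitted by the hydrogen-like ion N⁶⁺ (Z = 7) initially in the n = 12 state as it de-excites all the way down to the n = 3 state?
45

The electron can occupy levels n = 3, 4, ..., 12 during de-excitation — that is m = 12 - 3 + 1 = 10 distinct levels.

The number of distinct spectral lines equals the number of ways to choose 2 of these m levels (each pair gives one possible emission transition):

Number of lines = m(m-1)/2 = 10×9/2 = 45

These correspond to all possible transitions between the 10 levels:
12 → 11, 12 → 10, 12 → 9, 12 → 8, 12 → 7, 12 → 6, 12 → 5, 12 → 4...

Each transition produces a photon with a unique energy (and thus wavelength). This count does not depend on Z.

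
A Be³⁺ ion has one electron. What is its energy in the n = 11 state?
-1.799 eV

For hydrogen-like ions, the energy levels scale with Z²:
E_n = -13.6057 Z² / n² eV

For Be³⁺ (Z = 4) at n = 11:
E_11 = -13.6057 × 4² / 11²
E_11 = -13.6057 × 16 / 121
E_11 = -217.6912 / 121
E_11 = -1.799 eV

The energy is 16 times more negative than hydrogen at the same n due to the stronger nuclear charge.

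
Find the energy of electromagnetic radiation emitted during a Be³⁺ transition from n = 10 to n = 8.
1.22451 eV

The energy levels are E_n = -13.6057 Z² eV / n².

Energy at n = 10: E_10 = -13.6057 × 4² / 10² = -2.17691200 eV
Energy at n = 8: E_8 = -13.6057 × 4² / 8² = -3.40142500 eV

For emission (electron falling to lower state), the photon energy is:
E_photon = E_10 - E_8 = |-2.17691200 - (-3.40142500)|
E_photon = 1.22451 eV

This energy is carried away by the emitted photon.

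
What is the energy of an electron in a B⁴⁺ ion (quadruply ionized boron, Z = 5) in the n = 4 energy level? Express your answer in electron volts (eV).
-21.258906 eV

The energy levels of a hydrogen-like atom are given by:
E_n = -13.6057 Z² / n² eV  (with Z = 5 for B⁴⁺)

For n = 4:
E_4 = -13.6057 × 5² / 4²
E_4 = -13.6057 × 25 / 16
E_4 = -21.258906 eV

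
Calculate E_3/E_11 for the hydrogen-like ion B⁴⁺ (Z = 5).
13.444444

Using E_n = -13.6057 Z² / n² eV with Z = 5:

E_3 = -13.6057 × 5² / 3² = -340.1425 / 9 = -37.793611111111 eV
E_11 = -13.6057 × 5² / 11² = -340.1425 / 121 = -2.811095041322 eV

The ratio is:
E_3/E_11 = (-37.793611111111) / (-2.811095041322)
E_3/E_11 = (-340.1425/9) / (-340.1425/121)
E_3/E_11 = 121/9
E_3/E_11 = 13.444444
(Note: the Z² factors cancel in the ratio.)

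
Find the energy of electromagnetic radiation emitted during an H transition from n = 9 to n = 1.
13.438 eV

The energy levels are E_n = -13.6057 eV / n².

Energy at n = 9: E_9 = -13.6057 / 9² = -0.167972 eV
Energy at n = 1: E_1 = -13.6057 / 1² = -13.605700 eV

For emission (electron falling to lower state), the photon energy is:
E_photon = E_9 - E_1 = |-0.167972 - (-13.605700)|
E_photon = 13.438 eV

This energy is carried away by the emitted photon.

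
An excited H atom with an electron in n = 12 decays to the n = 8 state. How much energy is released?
0.118 eV

The energy levels are E_n = -13.6057 eV / n².

Energy at n = 12: E_12 = -13.6057 / 12² = -0.094484 eV
Energy at n = 8: E_8 = -13.6057 / 8² = -0.212589 eV

For emission (electron falling to lower state), the photon energy is:
E_photon = E_12 - E_8 = |-0.094484 - (-0.212589)|
E_photon = 0.118 eV

This energy is carried away by the emitted photon.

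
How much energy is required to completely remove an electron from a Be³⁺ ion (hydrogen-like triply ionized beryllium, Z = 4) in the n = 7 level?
4.44268 eV

The ionization energy is the energy needed to remove the electron completely (n → ∞).

For a hydrogen-like ion with Z = 4, E_n = -13.6057 Z² / n² eV.

At n = 7: E_7 = -13.6057 × 4² / 7² = -4.44267755 eV
At n = ∞: E_∞ = 0 eV

Ionization energy = E_∞ - E_7 = 0 - (-4.44267755) = 4.44267755 eV
Ionization energy ≈ 4.44268 eV

This is also called the binding energy of the electron in state n = 7.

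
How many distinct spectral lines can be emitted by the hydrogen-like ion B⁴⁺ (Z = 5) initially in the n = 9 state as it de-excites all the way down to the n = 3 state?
21

The electron can occupy levels n = 3, 4, ..., 9 during de-excitation — that is m = 9 - 3 + 1 = 7 distinct levels.

The number of distinct spectral lines equals the number of ways to choose 2 of these m levels (each pair gives one possible emission transition):

Number of lines = m(m-1)/2 = 7×6/2 = 21

These correspond to all possible transitions between the 7 levels:
9 → 8, 9 → 7, 9 → 6, 9 → 5, 9 → 4, 9 → 3, 8 → 7, 8 → 6...

Each transition produces a photon with a unique energy (and thus wavelength). This count does not depend on Z.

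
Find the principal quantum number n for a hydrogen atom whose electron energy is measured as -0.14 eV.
n = 10

The exact energy levels follow E_n = -13.6057 eV / n².

The measured value (-0.14 eV) is reported to only 2 significant figures, so we must test candidate n values and see which one matches to that precision.

Candidate energies:
  n = 8:  E = -13.6057/8² = -0.21259 eV
  n = 9:  E = -13.6057/9² = -0.16797 eV
  n = 10:  E = -13.6057/10² = -0.13606 eV  ← matches
  n = 11:  E = -13.6057/11² = -0.11244 eV
  n = 12:  E = -13.6057/12² = -0.09448 eV

Checking against the measurement of -0.14 eV (2 sig figs), only n = 10 agrees:
E_10 = -0.13606 eV, which rounds to -0.14 eV ✓

Therefore n = 10.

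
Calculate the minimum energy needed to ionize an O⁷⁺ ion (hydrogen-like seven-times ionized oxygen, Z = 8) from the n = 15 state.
3.87 eV

The ionization energy is the energy needed to remove the electron completely (n → ∞).

For a hydrogen-like ion with Z = 8, E_n = -13.6057 Z² / n² eV.

At n = 15: E_15 = -13.6057 × 8² / 15² = -3.87007 eV
At n = ∞: E_∞ = 0 eV

Ionization energy = E_∞ - E_15 = 0 - (-3.87007) = 3.87007 eV
Ionization energy ≈ 3.87 eV

This is also called the binding energy of the electron in state n = 15.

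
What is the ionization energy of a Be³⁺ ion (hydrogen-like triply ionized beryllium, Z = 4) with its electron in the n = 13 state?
1.2881 eV

The ionization energy is the energy needed to remove the electron completely (n → ∞).

For a hydrogen-like ion with Z = 4, E_n = -13.6057 Z² / n² eV.

At n = 13: E_13 = -13.6057 × 4² / 13² = -1.2881136 eV
At n = ∞: E_∞ = 0 eV

Ionization energy = E_∞ - E_13 = 0 - (-1.2881136) = 1.2881136 eV
Ionization energy ≈ 1.2881 eV

This is also called the binding energy of the electron in state n = 13.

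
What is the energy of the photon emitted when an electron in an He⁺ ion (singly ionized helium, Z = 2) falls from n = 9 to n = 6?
0.840 eV

The energy levels are E_n = -13.6057 Z² eV / n².

Energy at n = 9: E_9 = -13.6057 × 2² / 9² = -0.671886 eV
Energy at n = 6: E_6 = -13.6057 × 2² / 6² = -1.511744 eV

For emission (electron falling to lower state), the photon energy is:
E_photon = E_9 - E_6 = |-0.671886 - (-1.511744)|
E_photon = 0.840 eV

This energy is carried away by the emitted photon.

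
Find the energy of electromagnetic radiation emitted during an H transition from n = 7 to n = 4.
0.572689 eV

The energy levels are E_n = -13.6057 eV / n².

Energy at n = 7: E_7 = -13.6057 / 7² = -0.277667347 eV
Energy at n = 4: E_4 = -13.6057 / 4² = -0.850356250 eV

For emission (electron falling to lower state), the photon energy is:
E_photon = E_7 - E_4 = |-0.277667347 - (-0.850356250)|
E_photon = 0.572689 eV

This energy is carried away by the emitted photon.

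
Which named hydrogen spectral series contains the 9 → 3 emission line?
Paschen series

The spectral series in hydrogen are named based on the final (lower) energy level:
- Lyman series: n_final = 1 (ultraviolet)
- Balmer series: n_final = 2 (visible/near-UV)
- Paschen series: n_final = 3 (infrared)
- Brackett series: n_final = 4 (infrared)
- Pfund series: n_final = 5 (far infrared)

Since this transition ends at n = 3, it belongs to the Paschen series.

For reference, this 9 → 3 line has photon energy
ΔE = 13.6057 eV × (1/3² - 1/9²) = 1.34377284 eV,
corresponding to wavelength λ = hc/ΔE = 1239.84 eV·nm / 1.34377284 eV = 922.6559 nm in the infrared region.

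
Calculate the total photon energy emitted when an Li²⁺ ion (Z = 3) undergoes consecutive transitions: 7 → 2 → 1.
119.952294 eV

The energy levels of Li²⁺ are E_n = -13.6057 × 3² / n² eV.

First transition (7 → 2):
ΔE₁ = |E_2 - E_7|
ΔE₁ = |-30.612825000000 - (-2.499006122449)| = 28.113818878 eV

Second transition (2 → 1):
ΔE₂ = |E_1 - E_2|
ΔE₂ = |-122.451300000000 - (-30.612825000000)| = 91.838475000 eV

Total energy released:
E_total = ΔE₁ + ΔE₂ = 28.113818878 + 91.838475000 = 119.952294 eV

Note: This equals the direct transition 7 → 1: 119.952294 eV ✓
Energy is conserved regardless of the path taken.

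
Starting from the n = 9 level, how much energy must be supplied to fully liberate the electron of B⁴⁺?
4.199 eV

The ionization energy is the energy needed to remove the electron completely (n → ∞).

For a hydrogen-like ion with Z = 5, E_n = -13.6057 Z² / n² eV.

At n = 9: E_9 = -13.6057 × 5² / 9² = -4.199290 eV
At n = ∞: E_∞ = 0 eV

Ionization energy = E_∞ - E_9 = 0 - (-4.199290) = 4.199290 eV
Ionization energy ≈ 4.199 eV

This is also called the binding energy of the electron in state n = 9.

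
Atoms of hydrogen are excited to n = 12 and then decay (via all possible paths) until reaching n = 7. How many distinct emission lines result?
15

The electron can occupy levels n = 7, 8, ..., 12 during de-excitation — that is m = 12 - 7 + 1 = 6 distinct levels.

The number of distinct spectral lines equals the number of ways to choose 2 of these m levels (each pair gives one possible emission transition):

Number of lines = m(m-1)/2 = 6×5/2 = 15

These correspond to all possible transitions between the 6 levels:
12 → 11, 12 → 10, 12 → 9, 12 → 8, 12 → 7, 11 → 10, 11 → 9, 11 → 8...

Each transition produces a photon with a unique energy (and thus wavelength). This count does not depend on Z.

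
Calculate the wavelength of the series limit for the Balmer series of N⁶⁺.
7.439 nm

The series limit corresponds to the transition from n = ∞ to n = 2.
This is the highest energy (shortest wavelength) transition in the Balmer series.

E_∞ = 0 eV
E_2 = -13.6057 × 7² / 2² = -166.66983 eV

Energy at series limit:
ΔE = E_∞ - E_2 = 0 - (-166.66983) = 166.66983 eV
λ = hc/E = 1239.84 eV·nm / 166.66983 eV = 7.439 nm

This energy equals the ionization energy from the n = 2 state of N⁶⁺.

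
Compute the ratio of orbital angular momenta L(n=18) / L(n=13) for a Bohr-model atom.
1.384615

In the Bohr model, L_n = nℏ, so the ratio is purely the ratio of quantum numbers:

L_18/L_13 = 18ℏ / 13ℏ = 18/13 = 1.384615

The angular momentum scales linearly with n.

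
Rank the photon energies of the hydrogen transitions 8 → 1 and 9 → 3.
8 → 1

Calculate the energy for each transition:

Transition 8 → 1:
ΔE₁ = |E_1 - E_8| = |-13.6057/1² - (-13.6057/8²)|
ΔE₁ = |-13.605700000000 - (-0.212589062500)| = 13.393110938 eV

Transition 9 → 3:
ΔE₂ = |E_3 - E_9| = |-13.6057/3² - (-13.6057/9²)|
ΔE₂ = |-1.511744444444 - (-0.167971604938)| = 1.343772840 eV

Since 13.393110938 eV > 1.343772840 eV, the transition 8 → 1 emits the more energetic photon.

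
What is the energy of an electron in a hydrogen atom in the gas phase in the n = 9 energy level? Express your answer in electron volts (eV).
-0.1680 eV

The energy levels of a hydrogen-like atom are given by:
E_n = -13.6057 eV / n²

For n = 9:
E_9 = -13.6057 eV / 9²
E_9 = -13.6057 eV / 81
E_9 = -0.1680 eV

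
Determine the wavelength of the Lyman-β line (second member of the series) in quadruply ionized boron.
4.10 nm

The lines of a series are numbered from the longest wavelength (smallest ΔE) outward; the second line is the transition from n = n_f + 2 to n_f.
The Lyman series has all transitions ending at n_f = 1.

For B⁴⁺ (Z = 5), the second line (β-line) is the jump from n = 3 to n = 1:
E_3 = -13.6057 × 5² / 3² = -37.7936 eV
E_1 = -13.6057 × 5² / 1² = -340.1425 eV
ΔE = E_3 - E_1 = 302.3489 eV

λ = hc/E = 1239.84 eV·nm / 302.3489 eV
λ = 4.10 nm

This is the β-line of the Lyman series in B⁴⁺.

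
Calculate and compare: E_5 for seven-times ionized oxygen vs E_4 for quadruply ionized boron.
O⁷⁺ at n = 5 (E = -34.8306 eV)

Using E_n = -13.6057 Z² / n² eV:

O⁷⁺ (Z = 8) at n = 5:
E = -13.6057 × 8² / 5² = -13.6057 × 64 / 25 = -34.8305920 eV

B⁴⁺ (Z = 5) at n = 4:
E = -13.6057 × 5² / 4² = -13.6057 × 25 / 16 = -21.2589063 eV

Since -34.8305920 eV < -21.2589063 eV,
O⁷⁺ at n = 5 is more tightly bound (requires more energy to ionize).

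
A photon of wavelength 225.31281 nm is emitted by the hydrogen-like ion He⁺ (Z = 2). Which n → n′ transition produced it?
n = 10 → n = 3

First, find the photon energy from the wavelength (hc = 1239.84 eV·nm):
E = hc/λ = 1239.84 eV·nm / 225.31281 nm = 5.5027497 eV

The energy levels of He⁺ satisfy E_n = -13.6057 × 2² / n² eV, so an emission n_i → n_f releases
ΔE = 13.6057 × 2² × (1/n_f² − 1/n_i²) eV.

Setting ΔE equal to the photon energy:
1/n_f² − 1/n_i² = 5.5027497 / (13.6057 × 2²) = 0.10111111

Since 1/n_i² must be positive, we need 1/n_f² > 0.10111111, i.e. n_f ≤ 3. For each allowed n_f, solve n_i = (1/n_f² − 0.10111111)^(−1/2) and check whether it is a whole number:
  n_f = 1: 1/n_i² = 1.00000000 − 0.10111111 = 0.89888889 → n_i = 1.055  (not an integer) ✗
  n_f = 2: 1/n_i² = 0.25000000 − 0.10111111 = 0.14888889 → n_i = 2.592  (not an integer) ✗
  n_f = 3: 1/n_i² = 0.11111111 − 0.10111111 = 0.01000000 → n_i = 10.000  → integer, n_i = 10 ✓

Only n_f = 3 gives an integer upper level, n_i = 10.

The transition is from n = 10 to n = 3 (emission).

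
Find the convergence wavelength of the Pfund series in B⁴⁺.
91.127 nm

The series limit corresponds to the transition from n = ∞ to n = 5.
This is the highest energy (shortest wavelength) transition in the Pfund series.

E_∞ = 0 eV
E_5 = -13.6057 × 5² / 5² = -13.60570 eV

Energy at series limit:
ΔE = E_∞ - E_5 = 0 - (-13.60570) = 13.60570 eV
λ = hc/E = 1239.84 eV·nm / 13.60570 eV = 91.127 nm

This energy equals the ionization energy from the n = 5 state of B⁴⁺.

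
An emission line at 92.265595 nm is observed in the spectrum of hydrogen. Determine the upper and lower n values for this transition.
n = 9 → n = 1

First, find the photon energy from the wavelength (hc = 1239.84 eV·nm):
E = hc/λ = 1239.84 eV·nm / 92.265595 nm = 13.437728 eV

The energy levels of hydrogen satisfy E_n = -13.6057 / n² eV, so an emission n_i → n_f releases
ΔE = 13.6057 × (1/n_f² − 1/n_i²) eV.

Setting ΔE equal to the photon energy:
1/n_f² − 1/n_i² = 13.437728 / 13.6057 = 0.98765429

Since 1/n_i² must be positive, we need 1/n_f² > 0.98765429, i.e. n_f ≤ 1. For each allowed n_f, solve n_i = (1/n_f² − 0.98765429)^(−1/2) and check whether it is a whole number:
  n_f = 1: 1/n_i² = 1.00000000 − 0.98765429 = 0.01234571 → n_i = 9.000  → integer, n_i = 9 ✓

Only n_f = 1 gives an integer upper level, n_i = 9.

The transition is from n = 9 to n = 1 (emission).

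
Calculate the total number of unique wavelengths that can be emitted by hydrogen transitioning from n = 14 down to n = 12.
3

The electron can occupy levels n = 12, 13, ..., 14 during de-excitation — that is m = 14 - 12 + 1 = 3 distinct levels.

The number of distinct spectral lines equals the number of ways to choose 2 of these m levels (each pair gives one possible emission transition):

Number of lines = m(m-1)/2 = 3×2/2 = 3

These correspond to all possible transitions between the 3 levels:
14 → 13, 14 → 12, 13 → 12

Each transition produces a photon with a unique energy (and thus wavelength). This count does not depend on Z.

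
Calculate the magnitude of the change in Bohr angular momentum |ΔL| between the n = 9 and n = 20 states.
1.16003e-33 J·s (or 11ℏ)

In the Bohr model, L_n = nℏ where ℏ = 1.0545718e-34 J·s.

L_20 = 20ℏ = 2.1091436e-33 J·s
L_9 = 9ℏ = 9.4911462e-34 J·s

ΔL = L_20 - L_9 = (20 - 9)ℏ = 11ℏ
ΔL = 11 × 1.0545718e-34 J·s = 1.16003e-33 J·s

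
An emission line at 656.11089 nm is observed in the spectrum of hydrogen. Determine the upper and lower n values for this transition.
n = 3 → n = 2

First, find the photon energy from the wavelength (hc = 1239.84 eV·nm):
E = hc/λ = 1239.84 eV·nm / 656.11089 nm = 1.8896806 eV

The energy levels of hydrogen satisfy E_n = -13.6057 / n² eV, so an emission n_i → n_f releases
ΔE = 13.6057 × (1/n_f² − 1/n_i²) eV.

Setting ΔE equal to the photon energy:
1/n_f² − 1/n_i² = 1.8896806 / 13.6057 = 0.13888889

Since 1/n_i² must be positive, we need 1/n_f² > 0.13888889, i.e. n_f ≤ 2. For each allowed n_f, solve n_i = (1/n_f² − 0.13888889)^(−1/2) and check whether it is a whole number:
  n_f = 1: 1/n_i² = 1.00000000 − 0.13888889 = 0.86111111 → n_i = 1.078  (not an integer) ✗
  n_f = 2: 1/n_i² = 0.25000000 − 0.13888889 = 0.11111111 → n_i = 3.000  → integer, n_i = 3 ✓

Only n_f = 2 gives an integer upper level, n_i = 3.

The transition is from n = 3 to n = 2 (emission).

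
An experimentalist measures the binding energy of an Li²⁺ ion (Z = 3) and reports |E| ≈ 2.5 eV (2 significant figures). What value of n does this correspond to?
n = 7

The exact energy levels follow E_n = -13.6057 Z² / n² eV with Z = 3.

The measured value (-2.5 eV) is reported to only 2 significant figures, so we must test candidate n values and see which one matches to that precision.

Candidate energies:
  n = 5:  E = -13.6057 × 3² / 5² = -4.89805 eV
  n = 6:  E = -13.6057 × 3² / 6² = -3.40143 eV
  n = 7:  E = -13.6057 × 3² / 7² = -2.49901 eV  ← matches
  n = 8:  E = -13.6057 × 3² / 8² = -1.91330 eV
  n = 9:  E = -13.6057 × 3² / 9² = -1.51174 eV

Checking against the measurement of -2.5 eV (2 sig figs), only n = 7 agrees:
E_7 = -2.49901 eV, which rounds to -2.5 eV ✓

Therefore n = 7.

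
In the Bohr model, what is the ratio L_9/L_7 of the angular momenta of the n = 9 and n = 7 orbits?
1.28571

In the Bohr model, L_n = nℏ, so the ratio is purely the ratio of quantum numbers:

L_9/L_7 = 9ℏ / 7ℏ = 9/7 = 1.28571

The angular momentum scales linearly with n.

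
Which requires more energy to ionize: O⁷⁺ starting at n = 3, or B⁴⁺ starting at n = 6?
O⁷⁺ at n = 3 (E = -96.7516 eV)

Using E_n = -13.6057 Z² / n² eV:

O⁷⁺ (Z = 8) at n = 3:
E = -13.6057 × 8² / 3² = -13.6057 × 64 / 9 = -96.7516444 eV

B⁴⁺ (Z = 5) at n = 6:
E = -13.6057 × 5² / 6² = -13.6057 × 25 / 36 = -9.4484028 eV

Since -96.7516444 eV < -9.4484028 eV,
O⁷⁺ at n = 3 is more tightly bound (requires more energy to ionize).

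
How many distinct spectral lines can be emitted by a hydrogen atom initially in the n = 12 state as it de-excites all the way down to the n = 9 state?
6

The electron can occupy levels n = 9, 10, ..., 12 during de-excitation — that is m = 12 - 9 + 1 = 4 distinct levels.

The number of distinct spectral lines equals the number of ways to choose 2 of these m levels (each pair gives one possible emission transition):

Number of lines = m(m-1)/2 = 4×3/2 = 6

These correspond to all possible transitions between the 4 levels:
12 → 11, 12 → 10, 12 → 9, 11 → 10, 11 → 9, 10 → 9

Each transition produces a photon with a unique energy (and thus wavelength). This count does not depend on Z.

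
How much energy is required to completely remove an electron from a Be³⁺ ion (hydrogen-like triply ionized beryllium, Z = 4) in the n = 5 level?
8.7076 eV

The ionization energy is the energy needed to remove the electron completely (n → ∞).

For a hydrogen-like ion with Z = 4, E_n = -13.6057 Z² / n² eV.

At n = 5: E_5 = -13.6057 × 4² / 5² = -8.7076480 eV
At n = ∞: E_∞ = 0 eV

Ionization energy = E_∞ - E_5 = 0 - (-8.7076480) = 8.7076480 eV
Ionization energy ≈ 8.7076 eV

This is also called the binding energy of the electron in state n = 5.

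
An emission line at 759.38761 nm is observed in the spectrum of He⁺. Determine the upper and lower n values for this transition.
n = 10 → n = 5

First, find the photon energy from the wavelength (hc = 1239.84 eV·nm):
E = hc/λ = 1239.84 eV·nm / 759.38761 nm = 1.6326840 eV

The energy levels of He⁺ satisfy E_n = -13.6057 × 2² / n² eV, so an emission n_i → n_f releases
ΔE = 13.6057 × 2² × (1/n_f² − 1/n_i²) eV.

Setting ΔE equal to the photon energy:
1/n_f² − 1/n_i² = 1.6326840 / (13.6057 × 2²) = 0.030000000

Since 1/n_i² must be positive, we need 1/n_f² > 0.030000000, i.e. n_f ≤ 5. For each allowed n_f, solve n_i = (1/n_f² − 0.030000000)^(−1/2) and check whether it is a whole number:
  n_f = 1: 1/n_i² = 1.000000000 − 0.030000000 = 0.970000000 → n_i = 1.015  (not an integer) ✗
  n_f = 2: 1/n_i² = 0.250000000 − 0.030000000 = 0.220000000 → n_i = 2.132  (not an integer) ✗
  n_f = 3: 1/n_i² = 0.111111111 − 0.030000000 = 0.081111111 → n_i = 3.511  (not an integer) ✗
  n_f = 4: 1/n_i² = 0.062500000 − 0.030000000 = 0.032500000 → n_i = 5.547  (not an integer) ✗
  n_f = 5: 1/n_i² = 0.040000000 − 0.030000000 = 0.010000000 → n_i = 10.000  → integer, n_i = 10 ✓

Only n_f = 5 gives an integer upper level, n_i = 10.

The transition is from n = 10 to n = 5 (emission).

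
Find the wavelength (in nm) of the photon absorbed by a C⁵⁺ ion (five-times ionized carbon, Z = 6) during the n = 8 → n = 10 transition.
450.0075 nm

First, find the transition energy using E_n = -13.6057 Z² / n² eV:
E_8 = -13.6057 × 6² / 8² = -7.65320625 eV
E_10 = -13.6057 × 6² / 10² = -4.89805200 eV

Photon energy: |ΔE| = |E_10 - E_8| = 2.75515425 eV

Convert to wavelength using E = hc/λ with hc = 1239.84 eV·nm:
λ = hc/E = 1239.84 eV·nm / 2.75515425 eV
λ = 450.0075 nm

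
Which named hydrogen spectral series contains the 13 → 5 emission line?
Pfund series

The spectral series in hydrogen are named based on the final (lower) energy level:
- Lyman series: n_final = 1 (ultraviolet)
- Balmer series: n_final = 2 (visible/near-UV)
- Paschen series: n_final = 3 (infrared)
- Brackett series: n_final = 4 (infrared)
- Pfund series: n_final = 5 (far infrared)

Since this transition ends at n = 5, it belongs to the Pfund series.

For reference, this 13 → 5 line has photon energy
ΔE = 13.6057 eV × (1/5² - 1/13²) = 0.46372089941 eV,
corresponding to wavelength λ = hc/ΔE = 1239.84 eV·nm / 0.46372089941 eV = 2673.67721 nm in the far infrared region.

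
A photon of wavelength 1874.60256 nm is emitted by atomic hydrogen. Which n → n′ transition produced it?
n = 4 → n = 3

First, find the photon energy from the wavelength (hc = 1239.84 eV·nm):
E = hc/λ = 1239.84 eV·nm / 1874.60256 nm = 0.66138819 eV

The energy levels of hydrogen satisfy E_n = -13.6057 / n² eV, so an emission n_i → n_f releases
ΔE = 13.6057 × (1/n_f² − 1/n_i²) eV.

Setting ΔE equal to the photon energy:
1/n_f² − 1/n_i² = 0.66138819 / 13.6057 = 0.048611111

Since 1/n_i² must be positive, we need 1/n_f² > 0.048611111, i.e. n_f ≤ 4. For each allowed n_f, solve n_i = (1/n_f² − 0.048611111)^(−1/2) and check whether it is a whole number:
  n_f = 1: 1/n_i² = 1.000000000 − 0.048611111 = 0.951388889 → n_i = 1.025  (not an integer) ✗
  n_f = 2: 1/n_i² = 0.250000000 − 0.048611111 = 0.201388889 → n_i = 2.228  (not an integer) ✗
  n_f = 3: 1/n_i² = 0.111111111 − 0.048611111 = 0.062500000 → n_i = 4.000  → integer, n_i = 4 ✓
  n_f = 4: 1/n_i² = 0.062500000 − 0.048611111 = 0.013888889 → n_i = 8.485  (not an integer) ✗

Only n_f = 3 gives an integer upper level, n_i = 4.

The transition is from n = 4 to n = 3 (emission).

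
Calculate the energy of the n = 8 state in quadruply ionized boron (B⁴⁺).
-5.31 eV

For hydrogen-like ions, the energy levels scale with Z²:
E_n = -13.6057 Z² / n² eV

For B⁴⁺ (Z = 5) at n = 8:
E_8 = -13.6057 × 5² / 8²
E_8 = -13.6057 × 25 / 64
E_8 = -340.1425 / 64
E_8 = -5.31 eV

The energy is 25 times more negative than hydrogen at the same n due to the stronger nuclear charge.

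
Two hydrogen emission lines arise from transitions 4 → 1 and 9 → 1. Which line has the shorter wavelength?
9 → 1

Calculate the energy for each transition:

Transition 4 → 1:
ΔE₁ = |E_1 - E_4| = |-13.6057/1² - (-13.6057/4²)|
ΔE₁ = |-13.605700000 - (-0.850356250)| = 12.755344 eV

Transition 9 → 1:
ΔE₂ = |E_1 - E_9| = |-13.6057/1² - (-13.6057/9²)|
ΔE₂ = |-13.605700000 - (-0.167971605)| = 13.437728 eV

Since 13.437728 eV > 12.755344 eV, the transition 9 → 1 emits the more energetic photon.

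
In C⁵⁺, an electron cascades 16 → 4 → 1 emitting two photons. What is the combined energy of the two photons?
487.891898 eV

The energy levels of C⁵⁺ are E_n = -13.6057 × 6² / n² eV.

First transition (16 → 4):
ΔE₁ = |E_4 - E_16|
ΔE₁ = |-30.612825000000 - (-1.913301562500)| = 28.699523438 eV

Second transition (4 → 1):
ΔE₂ = |E_1 - E_4|
ΔE₂ = |-489.805200000000 - (-30.612825000000)| = 459.192375000 eV

Total energy released:
E_total = ΔE₁ + ΔE₂ = 28.699523438 + 459.192375000 = 487.891898 eV

Note: This equals the direct transition 16 → 1: 487.891898 eV ✓
Energy is conserved regardless of the path taken.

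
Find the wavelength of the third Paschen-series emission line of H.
1093.5182 nm

The lines of a series are numbered from the longest wavelength (smallest ΔE) outward; the third line is the transition from n = n_f + 3 to n_f.
The Paschen series has all transitions ending at n_f = 3.

For H, the third line (γ-line) is the jump from n = 6 to n = 3:
E_6 = -13.6057 / 6² = -0.377936111 eV
E_3 = -13.6057 / 3² = -1.511744444 eV
ΔE = E_6 - E_3 = 1.133808333 eV

λ = hc/E = 1239.84 eV·nm / 1.133808333 eV
λ = 1093.5182 nm

This is the γ-line of the Paschen series in H.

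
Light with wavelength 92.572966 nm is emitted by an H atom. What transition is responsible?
n = 8 → n = 1

First, find the photon energy from the wavelength (hc = 1239.84 eV·nm):
E = hc/λ = 1239.84 eV·nm / 92.572966 nm = 13.393111 eV

The energy levels of hydrogen satisfy E_n = -13.6057 / n² eV, so an emission n_i → n_f releases
ΔE = 13.6057 × (1/n_f² − 1/n_i²) eV.

Setting ΔE equal to the photon energy:
1/n_f² − 1/n_i² = 13.393111 / 13.6057 = 0.98437500

Since 1/n_i² must be positive, we need 1/n_f² > 0.98437500, i.e. n_f ≤ 1. For each allowed n_f, solve n_i = (1/n_f² − 0.98437500)^(−1/2) and check whether it is a whole number:
  n_f = 1: 1/n_i² = 1.00000000 − 0.98437500 = 0.01562500 → n_i = 8.000  → integer, n_i = 8 ✓

Only n_f = 1 gives an integer upper level, n_i = 8.

The transition is from n = 8 to n = 1 (emission).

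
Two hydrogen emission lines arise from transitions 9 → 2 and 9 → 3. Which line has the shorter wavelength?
9 → 2

Calculate the energy for each transition:

Transition 9 → 2:
ΔE₁ = |E_2 - E_9| = |-13.6057/2² - (-13.6057/9²)|
ΔE₁ = |-3.4014250000 - (-0.1679716049)| = 3.2334534 eV

Transition 9 → 3:
ΔE₂ = |E_3 - E_9| = |-13.6057/3² - (-13.6057/9²)|
ΔE₂ = |-1.5117444444 - (-0.1679716049)| = 1.3437728 eV

Since 3.2334534 eV > 1.3437728 eV, the transition 9 → 2 emits the more energetic photon.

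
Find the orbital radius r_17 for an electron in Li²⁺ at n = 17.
5.0977 nm (or 50.9774 Å)

The Bohr radius formula is:
r_n = n² a₀ / Z

where a₀ = 0.0529177 nm is the Bohr radius.

For Li²⁺ (Z = 3) at n = 17:
r_17 = 17² × 0.0529177 nm / 3
r_17 = 289 × 0.0529177 nm / 3
r_17 = 15.29322 nm / 3
r_17 = 5.0977 nm

The electron orbits at approximately 5.0977 nm from the nucleus.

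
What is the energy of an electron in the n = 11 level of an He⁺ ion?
-0.45 eV

For hydrogen-like ions, the energy levels scale with Z²:
E_n = -13.6057 Z² / n² eV

For He⁺ (Z = 2) at n = 11:
E_11 = -13.6057 × 2² / 11²
E_11 = -13.6057 × 4 / 121
E_11 = -54.4228 / 121
E_11 = -0.45 eV

The energy is 4 times more negative than hydrogen at the same n due to the stronger nuclear charge.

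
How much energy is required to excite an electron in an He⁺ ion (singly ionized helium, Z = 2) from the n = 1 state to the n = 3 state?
48.3758 eV

The energy levels of a hydrogen-like atom are E_n = -13.6057 Z² eV / n².

Energy at n = 1: E_1 = -13.6057 × 2² / 1² = -54.4228000 eV
Energy at n = 3: E_3 = -13.6057 × 2² / 3² = -6.0469778 eV

The excitation energy is the difference:
ΔE = E_3 - E_1
ΔE = -6.0469778 - (-54.4228000)
ΔE = 48.3758 eV

Since this is positive, energy must be absorbed (photon absorption).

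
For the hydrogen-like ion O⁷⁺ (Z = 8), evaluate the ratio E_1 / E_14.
196.0000

Using E_n = -13.6057 Z² / n² eV with Z = 8:

E_1 = -13.6057 × 8² / 1² = -870.7648 / 1 = -870.7648000000 eV
E_14 = -13.6057 × 8² / 14² = -870.7648 / 196 = -4.4426775510 eV

The ratio is:
E_1/E_14 = (-870.7648000000) / (-4.4426775510)
E_1/E_14 = (-870.7648/1) / (-870.7648/196)
E_1/E_14 = 196/1
E_1/E_14 = 196.0000
(Note: the Z² factors cancel in the ratio.)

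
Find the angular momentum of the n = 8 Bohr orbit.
8.43657e-34 J·s (or 8ℏ)

In the Bohr model, angular momentum is quantized:
L = nℏ

where ℏ = h/(2π) = 1.0545718e-34 J·s

For n = 8:
L = 8 × 1.0545718e-34 J·s
L = 8.43657e-34 J·s

This can also be written as L = 8ℏ.
The angular momentum is an integer multiple of the reduced Planck constant.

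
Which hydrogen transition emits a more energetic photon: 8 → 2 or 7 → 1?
7 → 1

Calculate the energy for each transition:

Transition 8 → 2:
ΔE₁ = |E_2 - E_8| = |-13.6057/2² - (-13.6057/8²)|
ΔE₁ = |-3.401425000000 - (-0.212589062500)| = 3.188835938 eV

Transition 7 → 1:
ΔE₂ = |E_1 - E_7| = |-13.6057/1² - (-13.6057/7²)|
ΔE₂ = |-13.605700000000 - (-0.277667346939)| = 13.328032653 eV

Since 13.328032653 eV > 3.188835938 eV, the transition 7 → 1 emits the more energetic photon.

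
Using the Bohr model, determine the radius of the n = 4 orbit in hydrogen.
0.8467 nm (or 8.4668 Å)

The Bohr radius formula is:
r_n = n² a₀ / Z

where a₀ = 0.0529177 nm is the Bohr radius.

For H (Z = 1) at n = 4:
r_4 = 4² × 0.0529177 nm / 1
r_4 = 16 × 0.0529177 nm / 1
r_4 = 0.84668 nm / 1
r_4 = 0.8467 nm

The electron orbits at approximately 0.8467 nm from the nucleus.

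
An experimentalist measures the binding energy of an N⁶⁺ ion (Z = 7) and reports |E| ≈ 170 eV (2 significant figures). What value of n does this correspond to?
n = 2

The exact energy levels follow E_n = -13.6057 Z² / n² eV with Z = 7.

The measured value (-170 eV) is reported to only 2 significant figures, so we must test candidate n values and see which one matches to that precision.

Candidate energies:
  n = 1:  E = -13.6057 × 7² / 1² = -666.67930 eV
  n = 2:  E = -13.6057 × 7² / 2² = -166.66983 eV  ← matches
  n = 3:  E = -13.6057 × 7² / 3² = -74.07548 eV
  n = 4:  E = -13.6057 × 7² / 4² = -41.66746 eV

Checking against the measurement of -170 eV (2 sig figs), only n = 2 agrees:
E_2 = -166.66983 eV, which rounds to -170 eV ✓

Therefore n = 2.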